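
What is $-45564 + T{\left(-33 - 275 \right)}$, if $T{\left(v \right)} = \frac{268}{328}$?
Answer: $- \frac{3736181}{82} \approx -45563.0$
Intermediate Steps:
$T{\left(v \right)} = \frac{67}{82}$ ($T{\left(v \right)} = 268 \cdot \frac{1}{328} = \frac{67}{82}$)
$-45564 + T{\left(-33 - 275 \right)} = -45564 + \frac{67}{82} = - \frac{3736181}{82}$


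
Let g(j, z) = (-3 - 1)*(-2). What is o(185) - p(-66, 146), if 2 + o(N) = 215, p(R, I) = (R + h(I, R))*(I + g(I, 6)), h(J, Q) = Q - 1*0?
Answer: 20541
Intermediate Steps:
g(j, z) = 8 (g(j, z) = -4*(-2) = 8)
h(J, Q) = Q (h(J, Q) = Q + 0 = Q)
p(R, I) = 2*R*(8 + I) (p(R, I) = (R + R)*(I + 8) = (2*R)*(8 + I) = 2*R*(8 + I))
o(N) = 213 (o(N) = -2 + 215 = 213)
o(185) - p(-66, 146) = 213 - 2*(-66)*(8 + 146) = 213 - 2*(-66)*154 = 213 - 1*(-20328) = 213 + 20328 = 20541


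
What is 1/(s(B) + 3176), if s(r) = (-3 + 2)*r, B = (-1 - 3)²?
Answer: 1/3160 ≈ 0.00031646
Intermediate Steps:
B = 16 (B = (-4)² = 16)
s(r) = -r
1/(s(B) + 3176) = 1/(-1*16 + 3176) = 1/(-16 + 3176) = 1/3160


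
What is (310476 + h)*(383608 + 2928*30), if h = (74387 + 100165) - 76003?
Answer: 192834018200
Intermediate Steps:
h = 98549 (h = 174552 - 76003 = 98549)
(310476 + h)*(383608 + 2928*30) = (310476 + 98549)*(383608 + 2928*30) = 409025*(383608 + 87840) = 409025*471448 = 192834018200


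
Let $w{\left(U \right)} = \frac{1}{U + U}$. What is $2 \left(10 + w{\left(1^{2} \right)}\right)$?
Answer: $21$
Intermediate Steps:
$w{\left(U \right)} = \frac{1}{2 U}$
$2 \left(10 + w{\left(1^{2} \right)}\right) = 2 \left(10 + \frac{1}{2 \cdot 1^{2}}\right) = 2 \left(10 + \frac{1}{2 \cdot 1}\right) = 2 \left(10 + \frac{1}{2} \cdot 1\right) = 2 \left(10 + \frac{1}{2}\right) = 2 \cdot \frac{21}{2} = 21$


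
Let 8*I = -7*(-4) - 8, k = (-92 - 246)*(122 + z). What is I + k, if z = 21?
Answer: -96663/2 ≈ -48332.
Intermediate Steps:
k = -48334 (k = (-92 - 246)*(122 + 21) = -338*143 = -48334)
I = 5/2 (I = (-7*(-4) - 8)/8 = (28 - 8)/8 = (⅛)*20 = 5/2 ≈ 2.5000)
I + k = 5/2 - 48334 = -96663/2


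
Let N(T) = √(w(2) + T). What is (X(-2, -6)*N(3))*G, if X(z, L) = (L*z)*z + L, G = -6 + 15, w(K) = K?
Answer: -270*√5 ≈ -603.74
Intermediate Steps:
G = 9
N(T) = √(2 + T)
X(z, L) = L + L*z² (X(z, L) = L*z² + L = L + L*z²)
(X(-2, -6)*N(3))*G = ((-6*(1 + (-2)²))*√(2 + 3))*9 = ((-6*(1 + 4))*√5)*9 = ((-6*5)*√5)*9 = -30*√5*9 = -270*√5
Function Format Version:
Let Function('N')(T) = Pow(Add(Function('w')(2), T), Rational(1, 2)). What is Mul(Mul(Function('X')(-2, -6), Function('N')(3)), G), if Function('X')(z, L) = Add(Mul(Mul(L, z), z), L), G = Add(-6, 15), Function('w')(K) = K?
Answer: Mul(-270, Pow(5, Rational(1, 2))) ≈ -603.74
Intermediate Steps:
G = 9
Function('N')(T) = Pow(Add(2, T), Rational(1, 2))
Function('X')(z, L) = Add(L, Mul(L, Pow(z, 2))) (Function('X')(z, L) = Add(Mul(L, Pow(z, 2)), L) = Add(L, Mul(L, Pow(z, 2))))
Mul(Mul(Function('X')(-2, -6), Function('N')(3)), G) = Mul(Mul(Mul(-6, Add(1, Pow(-2, 2))), Pow(Add(2, 3), Rational(1, 2))), 9) = Mul(Mul(Mul(-6, Add(1, 4)), Pow(5, Rational(1, 2))), 9) = Mul(Mul(Mul(-6, 5), Pow(5, Rational(1, 2))), 9) = Mul(Mul(-30, Pow(5, Rational(1, 2))), 9) = Mul(-270, Pow(5, Rational(1, 2)))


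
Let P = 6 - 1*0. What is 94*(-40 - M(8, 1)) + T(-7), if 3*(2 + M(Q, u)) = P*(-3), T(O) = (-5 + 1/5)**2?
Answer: -74624/25 ≈ -2985.0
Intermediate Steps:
P = 6 (P = 6 + 0 = 6)
T(O) = 576/25 (T(O) = (-5 + 1/5)**2 = (-24/5)**2 = 576/25)
M(Q, u) = -8 (M(Q, u) = -2 + (6*(-3))/3 = -2 + (1/3)*(-18) = -2 - 6 = -8)
94*(-40 - M(8, 1)) + T(-7) = 94*(-40 - 1*(-8)) + 576/25 = 94*(-40 + 8) + 576/25 = 94*(-32) + 576/25 = -3008 + 576/25 = -74624/25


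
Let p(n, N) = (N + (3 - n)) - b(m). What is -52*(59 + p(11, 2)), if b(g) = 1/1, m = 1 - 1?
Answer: -2704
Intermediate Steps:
m = 0
b(g) = 1
p(n, N) = 2 + N - n (p(n, N) = (N + (3 - n)) - 1*1 = (3 + N - n) - 1 = 2 + N - n)
-52*(59 + p(11, 2)) = -52*(59 + (2 + 2 - 1*11)) = -52*(59 + (2 + 2 - 11)) = -52*(59 - 7) = -52*52 = -2704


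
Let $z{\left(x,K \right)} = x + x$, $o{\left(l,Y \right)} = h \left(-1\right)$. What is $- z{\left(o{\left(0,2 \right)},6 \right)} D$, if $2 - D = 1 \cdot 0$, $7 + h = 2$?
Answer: $-20$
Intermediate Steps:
$h = -5$ ($h = -7 + 2 = -5$)
$D = 2$ ($D = 2 - 1 \cdot 0 = 2 - 0 = 2 + 0 = 2$)
$o{\left(l,Y \right)} = 5$ ($o{\left(l,Y \right)} = \left(-5\right) \left(-1\right) = 5$)
$z{\left(x,K \right)} = 2 x$
$- z{\left(o{\left(0,2 \right)},6 \right)} D = - 2 \cdot 5 \cdot 2 = \left(-1\right) 10 \cdot 2 = \left(-10\right) 2 = -20$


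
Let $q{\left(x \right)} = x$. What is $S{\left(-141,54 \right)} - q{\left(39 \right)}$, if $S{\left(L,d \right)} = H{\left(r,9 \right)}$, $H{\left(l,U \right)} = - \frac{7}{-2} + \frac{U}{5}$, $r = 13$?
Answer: $- \frac{337}{10} \approx -33.7$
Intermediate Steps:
$H{\left(l,U \right)} = \frac{7}{2} + \frac{U}{5}$ ($H{\left(l,U \right)} = \left(-7\right) \left(- \frac{1}{2}\right) + U \frac{1}{5} = \frac{7}{2} + \frac{U}{5}$)
$S{\left(L,d \right)} = \frac{53}{10}$ ($S{\left(L,d \right)} = \frac{7}{2} + \frac{1}{5} \cdot 9 = \frac{7}{2} + \frac{9}{5} = \frac{53}{10}$)
$S{\left(-141,54 \right)} - q{\left(39 \right)} = \frac{53}{10} - 39 = - \frac{337}{10}$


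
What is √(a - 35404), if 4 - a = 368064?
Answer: 2*I*√100866 ≈ 635.19*I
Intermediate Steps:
a = -368060 (a = 4 - 1*368064 = 4 - 368064 = -368060)
√(a - 35404) = √(-368060 - 35404) = √(-403464) = 2*I*√100866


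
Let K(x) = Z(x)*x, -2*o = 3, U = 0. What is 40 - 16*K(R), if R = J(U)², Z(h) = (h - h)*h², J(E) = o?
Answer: 40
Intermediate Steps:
o = -3/2 (o = -½*3 = -3/2 ≈ -1.5000)
J(E) = -3/2
Z(h) = 0 (Z(h) = 0*h² = 0)
R = 9/4 (R = (-3/2)² = 9/4 ≈ 2.2500)
K(x) = 0 (K(x) = 0*x = 0)
40 - 16*K(R) = 40 - 16*0 = 40 + 0 = 40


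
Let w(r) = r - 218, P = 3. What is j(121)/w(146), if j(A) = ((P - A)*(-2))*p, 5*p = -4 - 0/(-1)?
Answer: 118/45 ≈ 2.6222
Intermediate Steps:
w(r) = -218 + r
p = -⅘ (p = (-4 - 0/(-1))/5 = (-4 - 0*(-1))/5 = (-4 - 1*0)/5 = (-4 + 0)/5 = (⅕)*(-4) = -⅘ ≈ -0.80000)
j(A) = 24/5 - 8*A/5 (j(A) = ((3 - A)*(-2))*(-⅘) = (-6 + 2*A)*(-⅘) = 24/5 - 8*A/5)
j(121)/w(146) = (24/5 - 8/5*121)/(-218 + 146) = (24/5 - 968/5)/(-72) = -944/5*(-1/72) = 118/45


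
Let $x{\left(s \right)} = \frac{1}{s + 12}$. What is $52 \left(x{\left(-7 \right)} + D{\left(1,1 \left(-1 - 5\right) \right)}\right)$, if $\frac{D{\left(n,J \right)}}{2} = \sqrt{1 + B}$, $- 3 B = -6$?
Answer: $\frac{52}{5} + 104 \sqrt{3} \approx 190.53$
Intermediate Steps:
$B = 2$ ($B = \left(- \frac{1}{3}\right) \left(-6\right) = 2$)
$x{\left(s \right)} = \frac{1}{12 + s}$
$D{\left(n,J \right)} = 2 \sqrt{3}$ ($D{\left(n,J \right)} = 2 \sqrt{1 + 2} = 2 \sqrt{3}$)
$52 \left(x{\left(-7 \right)} + D{\left(1,1 \left(-1 - 5\right) \right)}\right) = 52 \left(\frac{1}{12 - 7} + 2 \sqrt{3}\right) = 52 \left(\frac{1}{5} + 2 \sqrt{3}\right) = \frac{52}{5} + 104 \sqrt{3}$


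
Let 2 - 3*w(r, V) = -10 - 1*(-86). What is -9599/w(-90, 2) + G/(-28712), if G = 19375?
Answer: 11153861/28712 ≈ 388.47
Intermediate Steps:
w(r, V) = -74/3 (w(r, V) = ⅔ - (-10 - 1*(-86))/3 = ⅔ - (-10 + 86)/3 = ⅔ - ⅓*76 = ⅔ - 76/3 = -74/3)
-9599/w(-90, 2) + G/(-28712) = -9599/(-74/3) + 19375/(-28712) = -9599*(-3/74) + 19375*(-1/28712) = 28797/74 - 19375/28712 = 11153861/28712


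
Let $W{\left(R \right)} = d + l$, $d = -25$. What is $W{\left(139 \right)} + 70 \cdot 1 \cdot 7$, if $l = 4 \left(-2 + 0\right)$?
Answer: $457$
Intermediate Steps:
$l = -8$ ($l = 4 \left(-2\right) = -8$)
$W{\left(R \right)} = -33$ ($W{\left(R \right)} = -25 - 8 = -33$)
$W{\left(139 \right)} + 70 \cdot 1 \cdot 7 = -33 + 70 \cdot 1 \cdot 7 = -33 + 70 \cdot 7 = -33 + 490 = 457$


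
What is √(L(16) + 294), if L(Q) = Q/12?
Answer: √2658/3 ≈ 17.185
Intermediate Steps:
L(Q) = Q/12 (L(Q) = Q*(1/12) = Q/12)
√(L(16) + 294) = √((1/12)*16 + 294) = √(4/3 + 294) = √(886/3) = √2658/3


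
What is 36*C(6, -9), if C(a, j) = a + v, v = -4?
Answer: 72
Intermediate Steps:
C(a, j) = -4 + a (C(a, j) = a - 4 = -4 + a)
36*C(6, -9) = 36*(-4 + 6) = 36*2 = 72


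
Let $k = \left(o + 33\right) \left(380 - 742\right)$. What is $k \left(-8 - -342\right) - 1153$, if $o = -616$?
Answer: $70488211$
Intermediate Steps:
$k = 211046$ ($k = \left(-616 + 33\right) \left(380 - 742\right) = \left(-583\right) \left(-362\right) = 211046$)
$k \left(-8 - -342\right) - 1153 = 211046 \left(-8 - -342\right) - 1153 = 211046 \left(-8 + 342\right) - 1153 = 211046 \cdot 334 - 1153 = 70489364 - 1153 = 70488211$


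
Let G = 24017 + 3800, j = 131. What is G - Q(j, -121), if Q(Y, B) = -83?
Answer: 27900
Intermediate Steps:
G = 27817
G - Q(j, -121) = 27817 - 1*(-83) = 27817 + 83 = 27900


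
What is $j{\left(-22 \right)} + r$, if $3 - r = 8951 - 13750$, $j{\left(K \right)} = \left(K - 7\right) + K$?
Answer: $4751$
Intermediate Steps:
$j{\left(K \right)} = -7 + 2 K$ ($j{\left(K \right)} = \left(-7 + K\right) + K = -7 + 2 K$)
$r = 4802$ ($r = 3 - \left(8951 - 13750\right) = 3 - -4799 = 3 + 4799 = 4802$)
$j{\left(-22 \right)} + r = \left(-7 + 2 \left(-22\right)\right) + 4802 = \left(-7 - 44\right) + 4802 = -51 + 4802 = 4751$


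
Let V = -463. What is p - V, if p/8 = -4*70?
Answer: -1777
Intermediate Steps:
p = -2240 (p = 8*(-4*70) = 8*(-280) = -2240)
p - V = -2240 - 1*(-463) = -2240 + 463 = -1777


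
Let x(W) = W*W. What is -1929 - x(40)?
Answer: -3529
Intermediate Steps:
x(W) = W²
-1929 - x(40) = -1929 - 1*40² = -1929 - 1*1600 = -1929 - 1600 = -3529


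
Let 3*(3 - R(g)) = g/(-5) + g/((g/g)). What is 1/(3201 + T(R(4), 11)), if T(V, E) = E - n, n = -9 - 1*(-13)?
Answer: 1/3208 ≈ 0.00031172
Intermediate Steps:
R(g) = 3 - 4*g/15 (R(g) = 3 - (g/(-5) + g/((g/g)))/3 = 3 - (g*(-1/5) + g/1)/3 = 3 - (-g/5 + g*1)/3 = 3 - (-g/5 + g)/3 = 3 - 4*g/15)
n = 4 (n = -9 + 13 = 4)
T(V, E) = -4 + E (T(V, E) = E - 1*4 = E - 4 = -4 + E)
1/(3201 + T(R(4), 11)) = 1/(3201 + (-4 + 11)) = 1/(3201 + 7) = 1/3208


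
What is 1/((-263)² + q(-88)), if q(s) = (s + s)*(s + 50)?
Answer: 1/75857 ≈ 1.3183e-5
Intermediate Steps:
q(s) = 2*s*(50 + s) (q(s) = (2*s)*(50 + s) = 2*s*(50 + s))
1/((-263)² + q(-88)) = 1/((-263)² + 2*(-88)*(50 - 88)) = 1/(69169 + 2*(-88)*(-38)) = 1/(69169 + 6688) = 1/75857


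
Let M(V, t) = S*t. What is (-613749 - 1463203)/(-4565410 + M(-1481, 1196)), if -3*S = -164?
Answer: 3115428/6750043 ≈ 0.46154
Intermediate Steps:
S = 164/3 (S = -⅓*(-164) = 164/3 ≈ 54.667)
M(V, t) = 164*t/3
(-613749 - 1463203)/(-4565410 + M(-1481, 1196)) = (-613749 - 1463203)/(-4565410 + (164/3)*1196) = -2076952/(-4565410 + 196144/3) = -2076952/(-13500086/3) = -2076952*(-3/13500086) = 3115428/6750043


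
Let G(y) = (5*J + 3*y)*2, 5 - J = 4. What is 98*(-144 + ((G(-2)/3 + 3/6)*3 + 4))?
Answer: -13769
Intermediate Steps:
J = 1 (J = 5 - 1*4 = 5 - 4 = 1)
G(y) = 10 + 6*y (G(y) = (5*1 + 3*y)*2 = (5 + 3*y)*2 = 10 + 6*y)
98*(-144 + ((G(-2)/3 + 3/6)*3 + 4)) = 98*(-144 + (((10 + 6*(-2))/3 + 3/6)*3 + 4)) = 98*(-144 + (((10 - 12)*(1/3) + 3*(1/6))*3 + 4)) = 98*(-144 + ((-2*1/3 + 1/2)*3 + 4)) = 98*(-144 + ((-2/3 + 1/2)*3 + 4)) = 98*(-144 + (-1/6*3 + 4)) = 98*(-144 + (-1/2 + 4)) = 98*(-144 + 7/2) = 98*(-281/2) = -13769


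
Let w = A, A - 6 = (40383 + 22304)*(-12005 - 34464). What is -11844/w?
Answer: 1692/416143171 ≈ 4.0659e-6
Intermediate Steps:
A = -2913002197 (A = 6 + (40383 + 22304)*(-12005 - 34464) = 6 + 62687*(-46469) = 6 - 2913002203 = -2913002197)
w = -2913002197
-11844/w = -11844/(-2913002197) = -11844*(-1/2913002197) = 1692/416143171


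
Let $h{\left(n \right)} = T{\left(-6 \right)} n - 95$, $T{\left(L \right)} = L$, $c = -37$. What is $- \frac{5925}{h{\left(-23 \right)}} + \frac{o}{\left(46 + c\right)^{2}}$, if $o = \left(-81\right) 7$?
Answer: $- \frac{6226}{43} \approx -144.79$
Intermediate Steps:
$h{\left(n \right)} = -95 - 6 n$ ($h{\left(n \right)} = - 6 n - 95 = -95 - 6 n$)
$o = -567$
$- \frac{5925}{h{\left(-23 \right)}} + \frac{o}{\left(46 + c\right)^{2}} = - \frac{5925}{-95 - -138} - \frac{567}{\left(46 - 37\right)^{2}} = - \frac{5925}{-95 + 138} - \frac{567}{9^{2}} = - \frac{5925}{43} - \frac{567}{81} = \left(-5925\right) \frac{1}{43} - 7 = - \frac{5925}{43} - 7 = - \frac{6226}{43}$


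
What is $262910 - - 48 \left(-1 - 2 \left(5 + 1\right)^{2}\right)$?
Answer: $259406$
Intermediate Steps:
$262910 - - 48 \left(-1 - 2 \left(5 + 1\right)^{2}\right) = 262910 - - 48 \left(-1 - 2 \cdot 6^{2}\right) = 262910 - - 48 \left(-1 - 72\right) = 262910 - \left(-48\right) \left(-73\right) = 262910 - 3504 = 259406$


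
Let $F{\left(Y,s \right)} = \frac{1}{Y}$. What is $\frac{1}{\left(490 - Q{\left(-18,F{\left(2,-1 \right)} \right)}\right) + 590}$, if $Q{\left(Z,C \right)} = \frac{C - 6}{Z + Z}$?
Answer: $\frac{72}{77749} \approx 0.00092606$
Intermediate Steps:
$Q{\left(Z,C \right)} = \frac{-6 + C}{2 Z}$
$\frac{1}{\left(490 - Q{\left(-18,F{\left(2,-1 \right)} \right)}\right) + 590} = \frac{1}{\left(490 - \frac{-6 + \frac{1}{2}}{2 \left(-18\right)}\right) + 590} = \frac{1}{\left(490 - \frac{1}{2} \left(- \frac{1}{18}\right) \left(-6 + \frac{1}{2}\right)\right) + 590} = \frac{1}{\left(490 - \frac{1}{2} \left(- \frac{1}{18}\right) \left(- \frac{11}{2}\right)\right) + 590} = \frac{1}{\left(490 - \frac{11}{72}\right) + 590} = \frac{1}{\frac{35269}{72} + 590} = \frac{1}{\frac{77749}{72}} = \frac{72}{77749}$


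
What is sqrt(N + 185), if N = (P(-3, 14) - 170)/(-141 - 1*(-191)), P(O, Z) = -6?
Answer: sqrt(4537)/5 ≈ 13.471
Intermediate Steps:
N = -88/25 (N = (-6 - 170)/(-141 - 1*(-191)) = -176/(-141 + 191) = -176/50 = -176*1/50 = -88/25 ≈ -3.5200)
sqrt(N + 185) = sqrt(-88/25 + 185) = sqrt(4537/25) = sqrt(4537)/5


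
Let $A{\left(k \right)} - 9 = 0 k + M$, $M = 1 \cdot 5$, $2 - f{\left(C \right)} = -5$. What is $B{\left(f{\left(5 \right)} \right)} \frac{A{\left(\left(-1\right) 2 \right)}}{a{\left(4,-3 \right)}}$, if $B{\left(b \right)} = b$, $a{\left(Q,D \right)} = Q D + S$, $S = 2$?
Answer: $- \frac{49}{5} \approx -9.8$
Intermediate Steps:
$f{\left(C \right)} = 7$ ($f{\left(C \right)} = 2 - -5 = 2 + 5 = 7$)
$a{\left(Q,D \right)} = 2 + D Q$ ($a{\left(Q,D \right)} = Q D + 2 = D Q + 2 = 2 + D Q$)
$M = 5$
$A{\left(k \right)} = 14$ ($A{\left(k \right)} = 9 + \left(0 k + 5\right) = 9 + \left(0 + 5\right) = 9 + 5 = 14$)
$B{\left(f{\left(5 \right)} \right)} \frac{A{\left(\left(-1\right) 2 \right)}}{a{\left(4,-3 \right)}} = 7 \frac{14}{2 - 12} = 7 \frac{14}{-10} = 7 \cdot 14 \left(- \frac{1}{10}\right) = 7 \left(- \frac{7}{5}\right) = - \frac{49}{5}$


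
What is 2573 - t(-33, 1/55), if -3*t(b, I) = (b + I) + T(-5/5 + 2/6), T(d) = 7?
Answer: 423116/165 ≈ 2564.3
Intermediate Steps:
t(b, I) = -7/3 - I/3 - b/3 (t(b, I) = -((b + I) + 7)/3 = -((I + b) + 7)/3 = -(7 + I + b)/3 = -7/3 - I/3 - b/3)
2573 - t(-33, 1/55) = 2573 - (-7/3 - 1/3/55 - 1/3*(-33)) = 2573 - (-7/3 - 1/3*1/55 + 11) = 2573 - (-7/3 - 1/165 + 11) = 2573 - 1*1429/165 = 2573 - 1429/165 = 423116/165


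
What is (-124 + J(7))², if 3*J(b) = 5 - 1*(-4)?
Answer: 14641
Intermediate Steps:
J(b) = 3 (J(b) = (5 - 1*(-4))/3 = (5 + 4)/3 = (⅓)*9 = 3)
(-124 + J(7))² = (-124 + 3)² = (-121)² = 14641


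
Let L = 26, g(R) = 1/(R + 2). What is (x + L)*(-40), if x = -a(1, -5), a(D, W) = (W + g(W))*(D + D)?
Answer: -4400/3 ≈ -1466.7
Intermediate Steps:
g(R) = 1/(2 + R)
a(D, W) = 2*D*(W + 1/(2 + W)) (a(D, W) = (W + 1/(2 + W))*(D + D) = (W + 1/(2 + W))*(2*D) = 2*D*(W + 1/(2 + W)))
x = 32/3 (x = -2*(1 - 5*(2 - 5))/(2 - 5) = -2*(1 - 5*(-3))/(-3) = -2*(-1)*(1 + 15)/3 = -2*(-1)*16/3 = -1*(-32/3) = 32/3 ≈ 10.667)
(x + L)*(-40) = (32/3 + 26)*(-40) = (110/3)*(-40) = -4400/3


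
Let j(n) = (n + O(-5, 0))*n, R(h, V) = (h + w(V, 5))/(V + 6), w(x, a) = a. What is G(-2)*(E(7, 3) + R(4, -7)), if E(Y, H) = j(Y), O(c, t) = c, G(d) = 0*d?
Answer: 0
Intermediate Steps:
G(d) = 0
R(h, V) = (5 + h)/(6 + V) (R(h, V) = (h + 5)/(V + 6) = (5 + h)/(6 + V))
j(n) = n*(-5 + n) (j(n) = (n - 5)*n = (-5 + n)*n = n*(-5 + n))
E(Y, H) = Y*(-5 + Y)
G(-2)*(E(7, 3) + R(4, -7)) = 0*(7*(-5 + 7) + (5 + 4)/(6 - 7)) = 0*(7*2 + 9/(-1)) = 0*(14 - 1*9) = 0*(14 - 9) = 0*5 = 0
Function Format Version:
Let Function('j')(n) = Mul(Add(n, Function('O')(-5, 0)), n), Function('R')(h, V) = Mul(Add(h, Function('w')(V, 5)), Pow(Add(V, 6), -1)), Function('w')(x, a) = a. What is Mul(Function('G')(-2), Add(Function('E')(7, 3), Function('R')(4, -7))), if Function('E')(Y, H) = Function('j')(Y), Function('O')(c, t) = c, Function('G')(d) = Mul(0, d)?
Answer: 0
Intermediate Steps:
Function('G')(d) = 0
Function('R')(h, V) = Mul(Pow(Add(6, V), -1), Add(5, h)) (Function('R')(h, V) = Mul(Add(h, 5), Pow(Add(V, 6), -1)) = Mul(Add(5, h), Pow(Add(6, V), -1)) = Mul(Pow(Add(6, V), -1), Add(5, h)))
Function('j')(n) = Mul(n, Add(-5, n)) (Function('j')(n) = Mul(Add(n, -5), n) = Mul(Add(-5, n), n) = Mul(n, Add(-5, n)))
Function('E')(Y, H) = Mul(Y, Add(-5, Y))
Mul(Function('G')(-2), Add(Function('E')(7, 3), Function('R')(4, -7))) = Mul(0, Add(Mul(7, Add(-5, 7)), Mul(Pow(Add(6, -7), -1), Add(5, 4)))) = Mul(0, Add(Mul(7, 2), Mul(Pow(-1, -1), 9))) = Mul(0, Add(14, Mul(-1, 9))) = Mul(0, Add(14, -9)) = Mul(0, 5) = 0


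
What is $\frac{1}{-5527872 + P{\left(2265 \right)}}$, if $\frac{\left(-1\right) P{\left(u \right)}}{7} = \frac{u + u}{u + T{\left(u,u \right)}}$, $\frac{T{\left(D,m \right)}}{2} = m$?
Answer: $- \frac{3}{16583630} \approx -1.809 \cdot 10^{-7}$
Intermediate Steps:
$T{\left(D,m \right)} = 2 m$
$P{\left(u \right)} = - \frac{14}{3}$ ($P{\left(u \right)} = - 7 \frac{u + u}{u + 2 u} = - 7 \frac{2 u}{3 u} = - 7 \cdot 2 u \frac{1}{3 u} = \left(-7\right) \frac{2}{3} = - \frac{14}{3}$)
$\frac{1}{-5527872 + P{\left(2265 \right)}} = \frac{1}{-5527872 - \frac{14}{3}} = \frac{1}{- \frac{16583630}{3}} = - \frac{3}{16583630}$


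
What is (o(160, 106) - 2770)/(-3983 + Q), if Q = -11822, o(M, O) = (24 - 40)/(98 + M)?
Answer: 12322/70305 ≈ 0.17526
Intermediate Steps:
o(M, O) = -16/(98 + M)
(o(160, 106) - 2770)/(-3983 + Q) = (-16/(98 + 160) - 2770)/(-3983 - 11822) = (-16/258 - 2770)/(-15805) = (-16*1/258 - 2770)*(-1/15805) = (-8/129 - 2770)*(-1/15805) = -357338/129*(-1/15805) = 12322/70305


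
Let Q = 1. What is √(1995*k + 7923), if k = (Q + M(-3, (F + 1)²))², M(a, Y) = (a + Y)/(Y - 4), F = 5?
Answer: 3*√1838003/32 ≈ 127.10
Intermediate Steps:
M(a, Y) = (Y + a)/(-4 + Y)
k = 4225/1024 (k = (1 + ((5 + 1)² - 3)/(-4 + (5 + 1)²))² = (1 + (6² - 3)/(-4 + 6²))² = (1 + (36 - 3)/(-4 + 36))² = (1 + 33/32)² = (65/32)² = 4225/1024 ≈ 4.1260)
√(1995*k + 7923) = √(1995*(4225/1024) + 7923) = √(8428875/1024 + 7923) = √(16542027/1024) = 3*√1838003/32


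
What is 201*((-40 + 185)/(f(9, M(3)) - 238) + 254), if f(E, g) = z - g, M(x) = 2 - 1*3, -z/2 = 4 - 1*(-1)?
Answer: 12581193/247 ≈ 50936.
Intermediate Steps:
z = -10 (z = -2*(4 - 1*(-1)) = -2*(4 + 1) = -2*5 = -10)
M(x) = -1 (M(x) = 2 - 3 = -1)
f(E, g) = -10 - g
201*((-40 + 185)/(f(9, M(3)) - 238) + 254) = 201*((-40 + 185)/((-10 - 1*(-1)) - 238) + 254) = 201*(145/((-10 + 1) - 238) + 254) = 201*(145/(-9 - 238) + 254) = 201*(145/(-247) + 254) = 201*(145*(-1/247) + 254) = 201*(-145/247 + 254) = 201*(62593/247) = 12581193/247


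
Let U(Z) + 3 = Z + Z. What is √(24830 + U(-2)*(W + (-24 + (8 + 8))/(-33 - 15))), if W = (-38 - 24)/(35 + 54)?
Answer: √7081481334/534 ≈ 157.59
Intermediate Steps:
U(Z) = -3 + 2*Z (U(Z) = -3 + (Z + Z) = -3 + 2*Z)
W = -62/89 ≈ -0.69663
√(24830 + U(-2)*(W + (-24 + (8 + 8))/(-33 - 15))) = √(24830 + (-3 + 2*(-2))*(-62/89 + (-24 + (8 + 8))/(-33 - 15))) = √(24830 + (-3 - 4)*(-62/89 + (-24 + 16)/(-48))) = √(24830 - 7*(-62/89 - 8*(-1/48))) = √(24830 - 7*(-62/89 + ⅙)) = √(24830 - 7*(-283/534)) = √(24830 + 1981/534) = √(13261201/534) = √7081481334/534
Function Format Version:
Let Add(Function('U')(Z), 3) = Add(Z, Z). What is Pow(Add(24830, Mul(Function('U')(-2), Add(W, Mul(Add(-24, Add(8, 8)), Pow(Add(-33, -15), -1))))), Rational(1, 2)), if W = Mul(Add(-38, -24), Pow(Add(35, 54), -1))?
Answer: Mul(Rational(1, 534), Pow(7081481334, Rational(1, 2))) ≈ 157.59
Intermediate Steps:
Function('U')(Z) = Add(-3, Mul(2, Z)) (Function('U')(Z) = Add(-3, Add(Z, Z)) = Add(-3, Mul(2, Z)))
W = Rational(-62, 89) (W = Mul(-62, Pow(89, -1)) = Mul(-62, Rational(1, 89)) = Rational(-62, 89) ≈ -0.69663)
Pow(Add(24830, Mul(Function('U')(-2), Add(W, Mul(Add(-24, Add(8, 8)), Pow(Add(-33, -15), -1))))), Rational(1, 2)) = Pow(Add(24830, Mul(Add(-3, Mul(2, -2)), Add(Rational(-62, 89), Mul(Add(-24, Add(8, 8)), Pow(Add(-33, -15), -1))))), Rational(1, 2)) = Pow(Add(24830, Mul(Add(-3, -4), Add(Rational(-62, 89), Mul(Add(-24, 16), Pow(-48, -1))))), Rational(1, 2)) = Pow(Add(24830, Mul(-7, Add(Rational(-62, 89), Mul(-8, Rational(-1, 48))))), Rational(1, 2)) = Pow(Add(24830, Mul(-7, Add(Rational(-62, 89), Rational(1, 6)))), Rational(1, 2)) = Pow(Add(24830, Mul(-7, Rational(-283, 534))), Rational(1, 2)) = Pow(Add(24830, Rational(1981, 534)), Rational(1, 2)) = Pow(Rational(13261201, 534), Rational(1, 2)) = Mul(Rational(1, 534), Pow(7081481334, Rational(1, 2)))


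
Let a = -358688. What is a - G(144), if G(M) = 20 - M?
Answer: -358564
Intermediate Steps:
a - G(144) = -358688 - (20 - 1*144) = -358688 - (20 - 144) = -358688 - 1*(-124) = -358688 + 124 = -358564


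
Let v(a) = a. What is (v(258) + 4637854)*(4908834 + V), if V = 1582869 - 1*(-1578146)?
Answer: 37428863485088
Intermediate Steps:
V = 3161015 (V = 1582869 + 1578146 = 3161015)
(v(258) + 4637854)*(4908834 + V) = (258 + 4637854)*(4908834 + 3161015) = 4638112*8069849 = 37428863485088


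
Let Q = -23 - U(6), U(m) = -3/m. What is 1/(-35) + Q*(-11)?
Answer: 17323/70 ≈ 247.47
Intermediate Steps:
Q = -45/2 (Q = -23 - (-3)/6 = -23 - 1*(-1/2) = -23 + 1/2 = -45/2 ≈ -22.500)
1/(-35) + Q*(-11) = 1/(-35) - 45/2*(-11) = -1/35 + 495/2 = 17323/70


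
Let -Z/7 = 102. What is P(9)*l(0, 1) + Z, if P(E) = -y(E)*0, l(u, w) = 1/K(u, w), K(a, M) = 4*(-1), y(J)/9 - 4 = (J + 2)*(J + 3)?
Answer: -714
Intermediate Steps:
y(J) = 36 + 9*(2 + J)*(3 + J) (y(J) = 36 + 9*((J + 2)*(J + 3)) = 36 + 9*((2 + J)*(3 + J)) = 36 + 9*(2 + J)*(3 + J))
K(a, M) = -4
Z = -714 (Z = -7*102 = -714)
l(u, w) = -1/4 (l(u, w) = 1/(-4) = -1/4)
P(E) = 0 (P(E) = -(90 + 9*E**2 + 45*E)*0 = -1*0 = 0)
P(9)*l(0, 1) + Z = 0*(-1/4) - 714 = 0 - 714 = -714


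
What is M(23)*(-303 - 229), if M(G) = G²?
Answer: -281428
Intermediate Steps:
M(23)*(-303 - 229) = 23²*(-303 - 229) = 529*(-532) = -281428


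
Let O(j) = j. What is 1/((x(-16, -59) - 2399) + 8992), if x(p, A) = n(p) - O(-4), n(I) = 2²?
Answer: 1/6601 ≈ 0.00015149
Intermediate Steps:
n(I) = 4
x(p, A) = 8 (x(p, A) = 4 - 1*(-4) = 4 + 4 = 8)
1/((x(-16, -59) - 2399) + 8992) = 1/((8 - 2399) + 8992) = 1/(-2391 + 8992) = 1/6601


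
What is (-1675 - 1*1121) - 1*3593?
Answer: -6389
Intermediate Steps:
(-1675 - 1*1121) - 1*3593 = (-1675 - 1121) - 3593 = -2796 - 3593 = -6389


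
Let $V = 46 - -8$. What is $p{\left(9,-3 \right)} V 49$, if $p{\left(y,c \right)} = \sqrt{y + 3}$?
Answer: $5292 \sqrt{3} \approx 9166.0$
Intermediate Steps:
$V = 54$ ($V = 46 + 8 = 54$)
$p{\left(y,c \right)} = \sqrt{3 + y}$
$p{\left(9,-3 \right)} V 49 = \sqrt{3 + 9} \cdot 54 \cdot 49 = \sqrt{12} \cdot 54 \cdot 49 = 2 \sqrt{3} \cdot 54 \cdot 49 = 108 \sqrt{3} \cdot 49 = 5292 \sqrt{3}$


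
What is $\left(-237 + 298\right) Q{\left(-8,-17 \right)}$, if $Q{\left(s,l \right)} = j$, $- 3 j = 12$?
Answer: $-244$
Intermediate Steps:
$j = -4$ ($j = \left(- \frac{1}{3}\right) 12 = -4$)
$Q{\left(s,l \right)} = -4$
$\left(-237 + 298\right) Q{\left(-8,-17 \right)} = \left(-237 + 298\right) \left(-4\right) = 61 \left(-4\right) = -244$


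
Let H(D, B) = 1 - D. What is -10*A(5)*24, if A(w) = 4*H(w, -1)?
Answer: 3840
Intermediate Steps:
A(w) = 4 - 4*w (A(w) = 4*(1 - w) = 4 - 4*w)
-10*A(5)*24 = -10*(4 - 4*5)*24 = -10*(4 - 20)*24 = -10*(-16)*24 = 160*24 = 3840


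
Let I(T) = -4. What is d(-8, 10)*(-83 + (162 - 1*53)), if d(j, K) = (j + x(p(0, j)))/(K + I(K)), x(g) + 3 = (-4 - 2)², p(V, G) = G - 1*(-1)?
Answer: 325/3 ≈ 108.33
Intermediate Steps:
p(V, G) = 1 + G (p(V, G) = G + 1 = 1 + G)
x(g) = 33 (x(g) = -3 + (-4 - 2)² = -3 + (-6)² = -3 + 36 = 33)
d(j, K) = (33 + j)/(-4 + K) (d(j, K) = (j + 33)/(K - 4) = (33 + j)/(-4 + K))
d(-8, 10)*(-83 + (162 - 1*53)) = ((33 - 8)/(-4 + 10))*(-83 + (162 - 1*53)) = (25/6)*(-83 + (162 - 53)) = ((⅙)*25)*(-83 + 109) = (25/6)*26 = 325/3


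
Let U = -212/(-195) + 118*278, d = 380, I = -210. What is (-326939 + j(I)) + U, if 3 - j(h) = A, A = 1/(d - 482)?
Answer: -1950087887/6630 ≈ -2.9413e+5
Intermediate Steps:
U = 6396992/195 (U = -212*(-1/195) + 32804 = 212/195 + 32804 = 6396992/195 ≈ 32805.)
A = -1/102 (A = 1/(380 - 482) = 1/(-102) = -1/102 ≈ -0.0098039)
j(h) = 307/102 (j(h) = 3 - 1*(-1/102) = 3 + 1/102 = 307/102)
(-326939 + j(I)) + U = (-326939 + 307/102) + 6396992/195 = -33347471/102 + 6396992/195 = -1950087887/6630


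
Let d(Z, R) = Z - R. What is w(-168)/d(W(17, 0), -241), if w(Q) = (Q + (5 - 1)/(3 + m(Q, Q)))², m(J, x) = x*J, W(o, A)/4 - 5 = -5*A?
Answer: 22487815905424/207955281069 ≈ 108.14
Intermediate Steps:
W(o, A) = 20 - 20*A (W(o, A) = 20 + 4*(-5*A) = 20 - 20*A)
m(J, x) = J*x
w(Q) = (Q + 4/(3 + Q²))² (w(Q) = (Q + (5 - 1)/(3 + Q*Q))² = (Q + 4/(3 + Q²))²)
w(-168)/d(W(17, 0), -241) = ((4 + (-168)³ + 3*(-168))²/(3 + (-168)²)²)/((20 - 20*0) - 1*(-241)) = ((4 - 4741632 - 504)²/(3 + 28224)²)/((20 + 0) + 241) = ((-4742132)²/28227²)/(20 + 241) = ((1/796763529)*22487815905424)/261 = (22487815905424/796763529)*(1/261) = 22487815905424/207955281069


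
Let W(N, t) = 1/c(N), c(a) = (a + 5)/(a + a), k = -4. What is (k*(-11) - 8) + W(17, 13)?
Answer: 413/11 ≈ 37.545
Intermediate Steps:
c(a) = (5 + a)/(2*a) (c(a) = (5 + a)/((2*a)) = (5 + a)*(1/(2*a)) = (5 + a)/(2*a))
W(N, t) = 2*N/(5 + N) (W(N, t) = 1/((5 + N)/(2*N)) = 2*N/(5 + N))
(k*(-11) - 8) + W(17, 13) = (-4*(-11) - 8) + 2*17/(5 + 17) = (44 - 8) + 2*17/22 = 36 + 2*17*(1/22) = 36 + 17/11 = 413/11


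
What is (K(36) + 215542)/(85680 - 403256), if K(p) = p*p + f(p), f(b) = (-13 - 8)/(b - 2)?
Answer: -7372471/10797584 ≈ -0.68279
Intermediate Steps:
f(b) = -21/(-2 + b)
K(p) = p**2 - 21/(-2 + p) (K(p) = p*p - 21/(-2 + p) = p**2 - 21/(-2 + p))
(K(36) + 215542)/(85680 - 403256) = ((-21 + 36**2*(-2 + 36))/(-2 + 36) + 215542)/(85680 - 403256) = ((-21 + 1296*34)/34 + 215542)/(-317576) = ((-21 + 44064)/34 + 215542)*(-1/317576) = ((1/34)*44043 + 215542)*(-1/317576) = (44043/34 + 215542)*(-1/317576) = (7372471/34)*(-1/317576) = -7372471/10797584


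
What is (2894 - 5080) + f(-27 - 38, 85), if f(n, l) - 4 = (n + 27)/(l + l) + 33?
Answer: -182684/85 ≈ -2149.2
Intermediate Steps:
f(n, l) = 37 + (27 + n)/(2*l) (f(n, l) = 4 + ((n + 27)/(l + l) + 33) = 4 + ((27 + n)/((2*l)) + 33) = 4 + ((27 + n)*(1/(2*l)) + 33) = 4 + ((27 + n)/(2*l) + 33) = 4 + (33 + (27 + n)/(2*l)) = 37 + (27 + n)/(2*l))
(2894 - 5080) + f(-27 - 38, 85) = (2894 - 5080) + (1/2)*(27 + (-27 - 38) + 74*85)/85 = -2186 + (1/2)*(1/85)*(27 - 65 + 6290) = -2186 + (1/2)*(1/85)*6252 = -2186 + 3126/85 = -182684/85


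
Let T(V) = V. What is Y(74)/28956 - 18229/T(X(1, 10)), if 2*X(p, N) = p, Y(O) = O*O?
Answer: -263918093/7239 ≈ -36458.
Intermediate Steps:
Y(O) = O**2
X(p, N) = p/2
Y(74)/28956 - 18229/T(X(1, 10)) = 74**2/28956 - 18229/((1/2)*1) = 5476*(1/28956) - 18229/1/2 = 1369/7239 - 18229*2 = 1369/7239 - 36458 = -263918093/7239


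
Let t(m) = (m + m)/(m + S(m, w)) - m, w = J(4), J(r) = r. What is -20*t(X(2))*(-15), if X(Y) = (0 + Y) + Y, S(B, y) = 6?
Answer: -960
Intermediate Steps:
w = 4
X(Y) = 2*Y (X(Y) = Y + Y = 2*Y)
t(m) = -m + 2*m/(6 + m) (t(m) = (m + m)/(m + 6) - m = (2*m)/(6 + m) - m = 2*m/(6 + m) - m = -m + 2*m/(6 + m))
-20*t(X(2))*(-15) = -(-20)*2*2*(4 + 2*2)/(6 + 2*2)*(-15) = -(-20)*4*(4 + 4)/(6 + 4)*(-15) = -(-20)*4*8/10*(-15) = -20*(-16/5)*(-15) = 64*(-15) = -960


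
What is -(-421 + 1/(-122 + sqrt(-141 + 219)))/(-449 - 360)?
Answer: -3116724/5989027 - sqrt(78)/11978054 ≈ -0.52041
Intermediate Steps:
-(-421 + 1/(-122 + sqrt(-141 + 219)))/(-449 - 360) = -(-421 + 1/(-122 + sqrt(78)))/(-809) = -(-421 + 1/(-122 + sqrt(78)))*(-1)/809 = -(421/809 - 1/(809*(-122 + sqrt(78)))) = -421/809 + 1/(809*(-122 + sqrt(78)))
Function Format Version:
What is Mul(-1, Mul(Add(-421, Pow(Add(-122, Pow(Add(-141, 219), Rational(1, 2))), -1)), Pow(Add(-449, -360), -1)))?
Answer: Add(Rational(-3116724, 5989027), Mul(Rational(-1, 11978054), Pow(78, Rational(1, 2)))) ≈ -0.52041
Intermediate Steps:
Mul(-1, Mul(Add(-421, Pow(Add(-122, Pow(Add(-141, 219), Rational(1, 2))), -1)), Pow(Add(-449, -360), -1))) = Mul(-1, Mul(Add(-421, Pow(Add(-122, Pow(78, Rational(1, 2))), -1)), Pow(-809, -1))) = Mul(-1, Mul(Add(-421, Pow(Add(-122, Pow(78, Rational(1, 2))), -1)), Rational(-1, 809))) = Mul(-1, Add(Rational(421, 809), Mul(Rational(-1, 809), Pow(Add(-122, Pow(78, Rational(1, 2))), -1)))) = Add(Rational(-421, 809), Mul(Rational(1, 809), Pow(Add(-122, Pow(78, Rational(1, 2))), -1)))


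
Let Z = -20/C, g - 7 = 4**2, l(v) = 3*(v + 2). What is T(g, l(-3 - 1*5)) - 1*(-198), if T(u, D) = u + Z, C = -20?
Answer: 222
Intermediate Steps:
l(v) = 6 + 3*v (l(v) = 3*(2 + v) = 6 + 3*v)
g = 23 (g = 7 + 4**2 = 7 + 16 = 23)
Z = 1 (Z = -20/(-20) = -20*(-1/20) = 1)
T(u, D) = 1 + u (T(u, D) = u + 1 = 1 + u)
T(g, l(-3 - 1*5)) - 1*(-198) = (1 + 23) - 1*(-198) = 24 + 198 = 222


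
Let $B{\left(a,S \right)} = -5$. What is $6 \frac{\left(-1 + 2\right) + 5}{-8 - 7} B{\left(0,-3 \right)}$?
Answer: $12$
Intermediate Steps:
$6 \frac{\left(-1 + 2\right) + 5}{-8 - 7} B{\left(0,-3 \right)} = 6 \frac{\left(-1 + 2\right) + 5}{-8 - 7} \left(-5\right) = 6 \frac{1 + 5}{-15} \left(-5\right) = 6 \cdot 6 \left(- \frac{1}{15}\right) \left(-5\right) = 6 \left(- \frac{2}{5}\right) \left(-5\right) = \left(- \frac{12}{5}\right) \left(-5\right) = 12$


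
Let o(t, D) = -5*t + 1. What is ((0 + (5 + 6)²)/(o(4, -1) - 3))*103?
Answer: -1133/2 ≈ -566.50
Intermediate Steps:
o(t, D) = 1 - 5*t
((0 + (5 + 6)²)/(o(4, -1) - 3))*103 = ((0 + (5 + 6)²)/((1 - 5*4) - 3))*103 = ((0 + 11²)/((1 - 20) - 3))*103 = ((0 + 121)/(-19 - 3))*103 = (121/(-22))*103 = (121*(-1/22))*103 = -11/2*103 = -1133/2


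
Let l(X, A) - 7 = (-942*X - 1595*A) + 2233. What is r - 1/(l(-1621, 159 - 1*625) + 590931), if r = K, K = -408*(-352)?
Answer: 411233357567/2863423 ≈ 1.4362e+5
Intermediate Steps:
l(X, A) = 2240 - 1595*A - 942*X (l(X, A) = 7 + ((-942*X - 1595*A) + 2233) = 7 + ((-1595*A - 942*X) + 2233) = 7 + (2233 - 1595*A - 942*X) = 2240 - 1595*A - 942*X)
K = 143616
r = 143616
r - 1/(l(-1621, 159 - 1*625) + 590931) = 143616 - 1/((2240 - 1595*(159 - 1*625) - 942*(-1621)) + 590931) = 143616 - 1/((2240 - 1595*(159 - 625) + 1526982) + 590931) = 143616 - 1/((2240 - 1595*(-466) + 1526982) + 590931) = 143616 - 1/((2240 + 743270 + 1526982) + 590931) = 143616 - 1/(2272492 + 590931) = 143616 - 1/2863423 = 411233357567/2863423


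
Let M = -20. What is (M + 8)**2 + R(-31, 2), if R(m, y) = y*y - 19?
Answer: 129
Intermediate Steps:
R(m, y) = -19 + y**2 (R(m, y) = y**2 - 19 = -19 + y**2)
(M + 8)**2 + R(-31, 2) = (-20 + 8)**2 + (-19 + 2**2) = (-12)**2 + (-19 + 4) = 144 - 15 = 129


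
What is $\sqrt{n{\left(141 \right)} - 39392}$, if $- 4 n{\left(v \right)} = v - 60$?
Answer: $\frac{i \sqrt{157649}}{2} \approx 198.53 i$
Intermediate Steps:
$n{\left(v \right)} = 15 - \frac{v}{4}$ ($n{\left(v \right)} = - \frac{v - 60}{4} = - \frac{-60 + v}{4} = 15 - \frac{v}{4}$)
$\sqrt{n{\left(141 \right)} - 39392} = \sqrt{\left(15 - \frac{141}{4}\right) - 39392} = \sqrt{- \frac{81}{4} - 39392} = \sqrt{- \frac{157649}{4}} = \frac{i \sqrt{157649}}{2}$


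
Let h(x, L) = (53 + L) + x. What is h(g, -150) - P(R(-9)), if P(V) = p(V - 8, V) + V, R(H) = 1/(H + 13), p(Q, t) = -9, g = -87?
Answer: -701/4 ≈ -175.25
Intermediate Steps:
h(x, L) = 53 + L + x
R(H) = 1/(13 + H)
P(V) = -9 + V
h(g, -150) - P(R(-9)) = (53 - 150 - 87) - (-9 + 1/(13 - 9)) = -184 - (-9 + 1/4) = -184 - (-9 + ¼) = -184 - 1*(-35/4) = -184 + 35/4 = -701/4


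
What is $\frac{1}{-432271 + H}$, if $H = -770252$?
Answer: $- \frac{1}{1202523} \approx -8.3158 \cdot 10^{-7}$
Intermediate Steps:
$\frac{1}{-432271 + H} = \frac{1}{-432271 - 770252} = \frac{1}{-1202523} = - \frac{1}{1202523}$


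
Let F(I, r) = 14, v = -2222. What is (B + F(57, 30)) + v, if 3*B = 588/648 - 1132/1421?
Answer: -508277515/230202 ≈ -2208.0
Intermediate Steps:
B = 8501/230202 (B = (588/648 - 1132/1421)/3 = (588*(1/648) - 1132*1/1421)/3 = (49/54 - 1132/1421)/3 = (1/3)*(8501/76734) = 8501/230202 ≈ 0.036928)
(B + F(57, 30)) + v = (8501/230202 + 14) - 2222 = 3231329/230202 - 2222 = -508277515/230202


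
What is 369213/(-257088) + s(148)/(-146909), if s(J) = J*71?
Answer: -1460056239/968424128 ≈ -1.5077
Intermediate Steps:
s(J) = 71*J
369213/(-257088) + s(148)/(-146909) = 369213/(-257088) + (71*148)/(-146909) = 369213*(-1/257088) + 10508*(-1/146909) = -9467/6592 - 10508/146909 = -1460056239/968424128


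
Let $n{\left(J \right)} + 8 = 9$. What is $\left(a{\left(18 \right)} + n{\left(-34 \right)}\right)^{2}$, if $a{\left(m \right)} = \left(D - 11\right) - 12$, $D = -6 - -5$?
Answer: $529$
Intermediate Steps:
$n{\left(J \right)} = 1$ ($n{\left(J \right)} = -8 + 9 = 1$)
$D = -1$ ($D = -6 + 5 = -1$)
$a{\left(m \right)} = -24$ ($a{\left(m \right)} = \left(-1 - 11\right) - 12 = -12 - 12 = -24$)
$\left(a{\left(18 \right)} + n{\left(-34 \right)}\right)^{2} = \left(-24 + 1\right)^{2} = \left(-23\right)^{2} = 529$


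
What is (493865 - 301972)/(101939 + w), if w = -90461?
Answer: 191893/11478 ≈ 16.718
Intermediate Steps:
(493865 - 301972)/(101939 + w) = (493865 - 301972)/(101939 - 90461) = 191893/11478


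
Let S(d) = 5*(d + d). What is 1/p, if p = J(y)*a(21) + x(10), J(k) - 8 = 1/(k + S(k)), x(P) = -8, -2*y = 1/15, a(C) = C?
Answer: 11/1130 ≈ 0.0097345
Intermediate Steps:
S(d) = 10*d (S(d) = 5*(2*d) = 10*d)
y = -1/30 (y = -1/2/15 = -1/2*1/15 = -1/30 ≈ -0.033333)
J(k) = 8 + 1/(11*k) (J(k) = 8 + 1/(k + 10*k) = 8 + 1/(11*k))
p = 1130/11 (p = (8 + 1/(11*(-1/30)))*21 - 8 = (8 + (1/11)*(-30))*21 - 8 = (8 - 30/11)*21 - 8 = (58/11)*21 - 8 = 1218/11 - 8 = 1130/11 ≈ 102.73)
1/p = 1/(1130/11) = 11/1130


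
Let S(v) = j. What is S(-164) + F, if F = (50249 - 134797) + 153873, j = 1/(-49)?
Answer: 3396924/49 ≈ 69325.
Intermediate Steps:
j = -1/49 ≈ -0.020408
S(v) = -1/49
F = 69325 (F = -84548 + 153873 = 69325)
S(-164) + F = -1/49 + 69325 = 3396924/49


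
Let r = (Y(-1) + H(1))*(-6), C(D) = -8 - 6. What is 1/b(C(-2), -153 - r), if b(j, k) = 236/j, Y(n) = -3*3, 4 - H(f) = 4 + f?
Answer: -7/118 ≈ -0.059322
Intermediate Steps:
C(D) = -14
H(f) = -f (H(f) = 4 - (4 + f) = 4 + (-4 - f) = -f)
Y(n) = -9
r = 60 (r = (-9 - 1*1)*(-6) = (-9 - 1)*(-6) = -10*(-6) = 60)
1/b(C(-2), -153 - r) = 1/(236/(-14)) = 1/(236*(-1/14)) = 1/(-118/7) = -7/118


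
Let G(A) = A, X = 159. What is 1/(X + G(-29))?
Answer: 1/130 ≈ 0.0076923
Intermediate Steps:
1/(X + G(-29)) = 1/(159 - 29) = 1/130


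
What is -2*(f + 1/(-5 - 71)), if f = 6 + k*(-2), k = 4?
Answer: 153/38 ≈ 4.0263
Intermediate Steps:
f = -2 (f = 6 + 4*(-2) = 6 - 8 = -2)
-2*(f + 1/(-5 - 71)) = -2*(-2 + 1/(-5 - 71)) = -2*(-2 + 1/(-76)) = -2*(-2 - 1/76) = -2*(-153/76) = 153/38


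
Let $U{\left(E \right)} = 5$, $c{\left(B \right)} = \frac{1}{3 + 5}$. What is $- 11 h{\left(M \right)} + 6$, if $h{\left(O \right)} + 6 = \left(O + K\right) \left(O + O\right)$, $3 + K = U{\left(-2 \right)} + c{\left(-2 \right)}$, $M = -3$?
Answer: $\frac{57}{4} \approx 14.25$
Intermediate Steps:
$c{\left(B \right)} = \frac{1}{8}$
$K = \frac{17}{8}$ ($K = -3 + \left(5 + \frac{1}{8}\right) = -3 + \frac{41}{8} = \frac{17}{8} \approx 2.125$)
$h{\left(O \right)} = -6 + 2 O \left(\frac{17}{8} + O\right)$ ($h{\left(O \right)} = -6 + \left(O + \frac{17}{8}\right) \left(O + O\right) = -6 + \left(\frac{17}{8} + O\right) 2 O = -6 + 2 O \left(\frac{17}{8} + O\right)$)
$- 11 h{\left(M \right)} + 6 = - 11 \left(-6 + 2 \left(-3\right)^{2} + \frac{17}{4} \left(-3\right)\right) + 6 = - 11 \left(-6 + 2 \cdot 9 - \frac{51}{4}\right) + 6 = - 11 \left(-6 + 18 - \frac{51}{4}\right) + 6 = \left(-11\right) \left(- \frac{3}{4}\right) + 6 = \frac{33}{4} + 6 = \frac{57}{4}$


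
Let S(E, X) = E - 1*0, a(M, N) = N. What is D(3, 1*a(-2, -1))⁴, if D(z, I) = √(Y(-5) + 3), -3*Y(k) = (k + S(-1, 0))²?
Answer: 81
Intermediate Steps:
S(E, X) = E (S(E, X) = E + 0 = E)
Y(k) = -(-1 + k)²/3 (Y(k) = -(k - 1)²/3 = -(-1 + k)²/3)
D(z, I) = 3*I (D(z, I) = √(-(-1 - 5)²/3 + 3) = √(-⅓*(-6)² + 3) = √(-⅓*36 + 3) = √(-12 + 3) = √(-9) = 3*I)
D(3, 1*a(-2, -1))⁴ = (3*I)⁴ = 81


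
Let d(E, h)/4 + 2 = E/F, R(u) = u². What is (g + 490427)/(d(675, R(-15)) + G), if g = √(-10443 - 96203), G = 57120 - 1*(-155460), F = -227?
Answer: 111326929/48251144 + 227*I*√106646/48251144 ≈ 2.3072 + 0.0015364*I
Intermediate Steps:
G = 212580 (G = 57120 + 155460 = 212580)
g = I*√106646 (g = √(-106646) = I*√106646 ≈ 326.57*I)
d(E, h) = -8 - 4*E/227 (d(E, h) = -8 + 4*(E/(-227)) = -8 + 4*(E*(-1/227)) = -8 + 4*(-E/227) = -8 - 4*E/227)
(g + 490427)/(d(675, R(-15)) + G) = (I*√106646 + 490427)/((-8 - 4/227*675) + 212580) = (490427 + I*√106646)/((-8 - 2700/227) + 212580) = (490427 + I*√106646)/(-4516/227 + 212580) = (490427 + I*√106646)/(48251144/227) = (490427 + I*√106646)*(227/48251144) = 111326929/48251144 + 227*I*√106646/48251144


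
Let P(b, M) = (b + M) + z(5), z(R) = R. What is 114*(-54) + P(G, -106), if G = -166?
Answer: -6423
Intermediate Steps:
P(b, M) = 5 + M + b (P(b, M) = (b + M) + 5 = (M + b) + 5 = 5 + M + b)
114*(-54) + P(G, -106) = 114*(-54) + (5 - 106 - 166) = -6156 - 267 = -6423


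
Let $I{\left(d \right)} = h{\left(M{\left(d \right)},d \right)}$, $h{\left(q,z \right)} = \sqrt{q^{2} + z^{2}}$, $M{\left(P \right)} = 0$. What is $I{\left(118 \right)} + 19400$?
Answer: $19518$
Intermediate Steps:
$I{\left(d \right)} = \sqrt{d^{2}}$ ($I{\left(d \right)} = \sqrt{0^{2} + d^{2}} = \sqrt{0 + d^{2}} = \sqrt{d^{2}}$)
$I{\left(118 \right)} + 19400 = \sqrt{118^{2}} + 19400 = \sqrt{13924} + 19400 = 118 + 19400 = 19518$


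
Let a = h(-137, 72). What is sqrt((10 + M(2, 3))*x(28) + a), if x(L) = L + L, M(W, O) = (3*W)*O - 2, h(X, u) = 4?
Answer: 2*sqrt(365) ≈ 38.210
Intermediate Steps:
a = 4
M(W, O) = -2 + 3*O*W (M(W, O) = 3*O*W - 2 = -2 + 3*O*W)
x(L) = 2*L
sqrt((10 + M(2, 3))*x(28) + a) = sqrt((10 + (-2 + 3*3*2))*(2*28) + 4) = sqrt((10 + (-2 + 18))*56 + 4) = sqrt((10 + 16)*56 + 4) = sqrt(26*56 + 4) = sqrt(1456 + 4) = sqrt(1460) = 2*sqrt(365)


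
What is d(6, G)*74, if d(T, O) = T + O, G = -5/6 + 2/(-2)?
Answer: 925/3 ≈ 308.33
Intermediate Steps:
G = -11/6 (G = -5*⅙ + 2*(-½) = -⅚ - 1 = -11/6 ≈ -1.8333)
d(T, O) = O + T
d(6, G)*74 = (-11/6 + 6)*74 = (25/6)*74 = 925/3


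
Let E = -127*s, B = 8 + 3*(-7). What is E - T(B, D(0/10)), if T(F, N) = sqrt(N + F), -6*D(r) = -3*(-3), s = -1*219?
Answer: 27813 - I*sqrt(58)/2 ≈ 27813.0 - 3.8079*I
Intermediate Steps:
s = -219
D(r) = -3/2 (D(r) = -(-1)*(-3)/2 = -1/6*9 = -3/2)
B = -13 (B = 8 - 21 = -13)
T(F, N) = sqrt(F + N)
E = 27813 (E = -127*(-219) = 27813)
E - T(B, D(0/10)) = 27813 - sqrt(-13 - 3/2) = 27813 - sqrt(-29/2) = 27813 - I*sqrt(58)/2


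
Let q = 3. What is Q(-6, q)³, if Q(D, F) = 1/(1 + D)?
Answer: -1/125 ≈ -0.0080000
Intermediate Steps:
Q(-6, q)³ = (1/(1 - 6))³ = (1/(-5))³ = (-⅕)³ = -1/125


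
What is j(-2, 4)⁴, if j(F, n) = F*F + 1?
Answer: 625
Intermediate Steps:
j(F, n) = 1 + F² (j(F, n) = F² + 1 = 1 + F²)
j(-2, 4)⁴ = (1 + (-2)²)⁴ = (1 + 4)⁴ = 5⁴ = 625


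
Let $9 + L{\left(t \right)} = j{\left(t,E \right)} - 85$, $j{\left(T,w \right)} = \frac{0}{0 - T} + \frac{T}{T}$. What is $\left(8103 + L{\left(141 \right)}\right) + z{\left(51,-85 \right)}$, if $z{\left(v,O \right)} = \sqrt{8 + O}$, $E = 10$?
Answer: $8010 + i \sqrt{77} \approx 8010.0 + 8.775 i$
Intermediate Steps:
$j{\left(T,w \right)} = 1$ ($j{\left(T,w \right)} = \frac{0}{\left(-1\right) T} + 1 = 0 \left(- \frac{1}{T}\right) + 1 = 0 + 1 = 1$)
$L{\left(t \right)} = -93$ ($L{\left(t \right)} = -9 + \left(1 - 85\right) = -9 - 84 = -93$)
$\left(8103 + L{\left(141 \right)}\right) + z{\left(51,-85 \right)} = \left(8103 - 93\right) + \sqrt{8 - 85} = 8010 + \sqrt{-77} = 8010 + i \sqrt{77}$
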